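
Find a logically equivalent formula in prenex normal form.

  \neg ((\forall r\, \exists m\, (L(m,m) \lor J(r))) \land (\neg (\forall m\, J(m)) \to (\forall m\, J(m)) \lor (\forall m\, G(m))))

\exists r\, \forall m\, \exists c\, \exists b\, \exists a\, (\neg L(m,m) \land \neg J(r) \lor \neg J(c) \land \neg J(b) \land \neg G(a))

First replace A → B with ¬A ∨ B.
  \neg ((\forall r\, \exists m\, (L(m,m) \lor J(r))) \land (\neg \neg (\forall m\, J(m)) \lor (\forall m\, J(m)) \lor (\forall m\, G(m))))
Drive negations inward (¬∀x A ≡ ∃x ¬A, ¬∃x A ≡ ∀x ¬A, De Morgan for ∧/∨):
  (\exists r\, \forall m\, (\neg L(m,m) \land \neg J(r))) \lor (\exists m\, \neg J(m)) \land (\exists m\, \neg J(m)) \land (\exists m\, \neg G(m))
Give each quantifier a distinct variable: m↦c, m↦b, m↦a.
  (\exists r\, \forall m\, (\neg L(m,m) \land \neg J(r))) \lor (\exists c\, \neg J(c)) \land (\exists b\, \neg J(b)) \land (\exists a\, \neg G(a))
Finally move all quantifiers to the prefix:
  \exists r\, \forall m\, \exists c\, \exists b\, \exists a\, (\neg L(m,m) \land \neg J(r) \lor \neg J(c) \land \neg J(b) \land \neg G(a))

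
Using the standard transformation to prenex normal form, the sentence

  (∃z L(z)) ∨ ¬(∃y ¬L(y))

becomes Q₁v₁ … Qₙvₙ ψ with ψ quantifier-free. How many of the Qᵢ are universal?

Drive negations inward (¬∀x A ≡ ∃x ¬A, ¬∃x A ≡ ∀x ¬A, De Morgan for ∧/∨):
  (∃z L(z)) ∨ (∀y L(y))
All bound variables are already distinct, so no renaming is needed.
Extract every quantifier outward, since the variables are now distinct and don't occur free across branches:
  ∃z ∀y (L(z) ∨ L(y))
The prefix is ∃z ∀y: 1 universal, 1 existential.

1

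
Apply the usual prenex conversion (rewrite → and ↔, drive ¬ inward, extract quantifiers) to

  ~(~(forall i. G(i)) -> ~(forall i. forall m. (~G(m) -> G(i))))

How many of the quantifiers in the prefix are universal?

Eliminate → and ↔ using ¬ and ∨.
  ~(~~(forall i. G(i)) | ~(forall i. forall m. (~~G(m) | G(i))))
Push ¬ through the quantifiers and connectives to reach negation normal form:
  (exists i. ~G(i)) & (forall i. forall m. (G(m) | G(i)))
Rename bound variables to avoid capture: i↦p.
  (exists i. ~G(i)) & (forall p. forall m. (G(m) | G(p)))
Finally move all quantifiers to the prefix:
  exists i. forall p. forall m. (~G(i) & (G(m) | G(p)))
The prefix is exists i forall p forall m: 2 universal, 1 existential.

2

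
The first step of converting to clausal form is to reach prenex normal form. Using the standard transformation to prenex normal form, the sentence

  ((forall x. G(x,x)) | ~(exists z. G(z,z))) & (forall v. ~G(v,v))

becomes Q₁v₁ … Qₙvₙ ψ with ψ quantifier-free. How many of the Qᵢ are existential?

0

Drive negations inward (¬∀x A ≡ ∃x ¬A, ¬∃x A ≡ ∀x ¬A, De Morgan for ∧/∨):
  ((forall x. G(x,x)) | (forall z. ~G(z,z))) & (forall v. ~G(v,v))
All bound variables are already distinct, so no renaming is needed.
Finally move all quantifiers to the prefix:
  forall x. forall z. forall v. ((G(x,x) | ~G(z,z)) & ~G(v,v))
The prefix is forall x forall z forall v: 3 universal, 0 existential.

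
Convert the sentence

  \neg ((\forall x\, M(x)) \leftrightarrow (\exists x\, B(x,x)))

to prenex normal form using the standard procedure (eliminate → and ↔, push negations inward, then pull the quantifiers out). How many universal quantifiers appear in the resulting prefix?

2

First replace A → B with ¬A ∨ B; A ↔ B as (¬A ∨ B) ∧ (¬B ∨ A).
  \neg ((\neg (\forall x\, M(x)) \lor (\exists x\, B(x,x))) \land (\neg (\exists x\, B(x,x)) \lor (\forall x\, M(x))))
Move each ¬ inward, flipping quantifiers it crosses:
  (\forall x\, M(x)) \land (\forall x\, \neg B(x,x)) \lor (\exists x\, B(x,x)) \land (\exists x\, \neg M(x))
Rename bound variables to avoid capture: x↦t, x↦z1, x↦u.
  (\forall x\, M(x)) \land (\forall t\, \neg B(t,t)) \lor (\exists z1\, B(z1,z1)) \land (\exists u\, \neg M(u))
Pull the quantifiers to the front (each side's bound variable is not free in the other side):
  \forall x\, \forall t\, \exists z1\, \exists u\, (M(x) \land \neg B(t,t) \lor B(z1,z1) \land \neg M(u))
The prefix is \forall x \forall t \exists z1 \exists u: 2 universal, 2 existential.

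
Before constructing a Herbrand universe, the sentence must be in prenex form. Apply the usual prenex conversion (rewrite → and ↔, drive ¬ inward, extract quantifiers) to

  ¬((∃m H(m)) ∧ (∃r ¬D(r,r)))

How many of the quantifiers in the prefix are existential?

0

Move each ¬ inward, flipping quantifiers it crosses:
  (∀m ¬H(m)) ∨ (∀r D(r,r))
All bound variables are already distinct, so no renaming is needed.
Extract every quantifier outward, since the variables are now distinct and don't occur free across branches:
  ∀m ∀r (¬H(m) ∨ D(r,r))
The prefix is ∀m ∀r: 2 universal, 0 existential.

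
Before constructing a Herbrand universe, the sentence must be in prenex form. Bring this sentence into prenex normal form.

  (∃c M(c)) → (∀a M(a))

Eliminate → and ↔ using ¬ and ∨.
  ¬(∃c M(c)) ∨ (∀a M(a))
Drive negations inward (¬∀x A ≡ ∃x ¬A, ¬∃x A ≡ ∀x ¬A, De Morgan for ∧/∨):
  (∀c ¬M(c)) ∨ (∀a M(a))
All bound variables are already distinct, so no renaming is needed.
Pull the quantifiers to the front (each side's bound variable is not free in the other side):
  ∀c ∀a (¬M(c) ∨ M(a))

∀c ∀a (¬M(c) ∨ M(a))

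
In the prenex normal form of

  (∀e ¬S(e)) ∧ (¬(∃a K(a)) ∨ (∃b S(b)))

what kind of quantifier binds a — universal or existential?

universal

Move each ¬ inward, flipping quantifiers it crosses:
  (∀e ¬S(e)) ∧ ((∀a ¬K(a)) ∨ (∃b S(b)))
All bound variables are already distinct, so no renaming is needed.
Extract every quantifier outward, since the variables are now distinct and don't occur free across branches:
  ∀e ∀a ∃b (¬S(e) ∧ (¬K(a) ∨ S(b)))
The quantifier ∃a sits under an odd number of negations, so it flips to ∀a.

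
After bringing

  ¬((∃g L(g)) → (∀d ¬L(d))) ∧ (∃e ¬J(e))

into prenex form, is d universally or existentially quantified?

Rewrite implications/biconditionals: A → B as ¬A ∨ B.
  ¬(¬(∃g L(g)) ∨ (∀d ¬L(d))) ∧ (∃e ¬J(e))
Drive negations inward (¬∀x A ≡ ∃x ¬A, ¬∃x A ≡ ∀x ¬A, De Morgan for ∧/∨):
  (∃g L(g)) ∧ (∃d L(d)) ∧ (∃e ¬J(e))
All bound variables are already distinct, so no renaming is needed.
Extract every quantifier outward, since the variables are now distinct and don't occur free across branches:
  ∃g ∃d ∃e (L(g) ∧ L(d) ∧ ¬J(e))
The quantifier ∀d sits under an odd number of negations (counting the antecedent side of each →), so it flips to ∃d.

existential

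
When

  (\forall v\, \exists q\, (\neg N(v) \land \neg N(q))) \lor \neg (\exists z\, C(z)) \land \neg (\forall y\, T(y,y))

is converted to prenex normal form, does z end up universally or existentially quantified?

Drive negations inward (¬∀x A ≡ ∃x ¬A, ¬∃x A ≡ ∀x ¬A, De Morgan for ∧/∨):
  (\forall v\, \exists q\, (\neg N(v) \land \neg N(q))) \lor (\forall z\, \neg C(z)) \land (\exists y\, \neg T(y,y))
All bound variables are already distinct, so no renaming is needed.
Pull the quantifiers to the front (each side's bound variable is not free in the other side):
  \forall v\, \exists q\, \forall z\, \exists y\, (\neg N(v) \land \neg N(q) \lor \neg C(z) \land \neg T(y,y))
The quantifier \exists z sits under an odd number of negations, so it flips to \forall z.

universal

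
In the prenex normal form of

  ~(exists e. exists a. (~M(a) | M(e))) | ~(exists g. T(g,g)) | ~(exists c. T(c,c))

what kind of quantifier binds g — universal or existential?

universal

Move each ¬ inward, flipping quantifiers it crosses:
  (forall e. forall a. (M(a) & ~M(e))) | (forall g. ~T(g,g)) | (forall c. ~T(c,c))
Pull the quantifiers to the front (each side's bound variable is not free in the other side):
  forall e. forall a. forall g. forall c. (M(a) & ~M(e) | ~T(g,g) | ~T(c,c))
The quantifier exists g sits under an odd number of negations, so it flips to forall g.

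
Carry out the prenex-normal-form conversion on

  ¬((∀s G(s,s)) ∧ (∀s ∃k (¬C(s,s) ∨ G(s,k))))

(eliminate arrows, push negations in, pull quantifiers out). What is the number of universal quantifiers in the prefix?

1

Drive negations inward (¬∀x A ≡ ∃x ¬A, ¬∃x A ≡ ∀x ¬A, De Morgan for ∧/∨):
  (∃s ¬G(s,s)) ∨ (∃s ∀k (C(s,s) ∧ ¬G(s,k)))
Rename bound variables to avoid capture: s↦z.
  (∃s ¬G(s,s)) ∨ (∃z ∀k (C(z,z) ∧ ¬G(z,k)))
Extract every quantifier outward, since the variables are now distinct and don't occur free across branches:
  ∃s ∃z ∀k (¬G(s,s) ∨ C(z,z) ∧ ¬G(z,k))
The prefix is ∃s ∃z ∀k: 1 universal, 2 existential.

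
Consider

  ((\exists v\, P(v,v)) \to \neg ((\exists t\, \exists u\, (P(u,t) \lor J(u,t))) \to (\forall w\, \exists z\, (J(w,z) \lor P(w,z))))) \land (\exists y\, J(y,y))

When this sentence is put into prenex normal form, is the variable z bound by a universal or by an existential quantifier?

universal

Rewrite implications/biconditionals: A → B as ¬A ∨ B.
  (\neg (\exists v\, P(v,v)) \lor \neg (\neg (\exists t\, \exists u\, (P(u,t) \lor J(u,t))) \lor (\forall w\, \exists z\, (J(w,z) \lor P(w,z))))) \land (\exists y\, J(y,y))
Move each ¬ inward, flipping quantifiers it crosses:
  ((\forall v\, \neg P(v,v)) \lor (\exists t\, \exists u\, (P(u,t) \lor J(u,t))) \land (\exists w\, \forall z\, (\neg J(w,z) \land \neg P(w,z)))) \land (\exists y\, J(y,y))
Finally move all quantifiers to the prefix:
  \forall v\, \exists t\, \exists u\, \exists w\, \forall z\, \exists y\, ((\neg P(v,v) \lor (P(u,t) \lor J(u,t)) \land \neg J(w,z) \land \neg P(w,z)) \land J(y,y))
The quantifier \exists z sits under an odd number of negations (counting the antecedent side of each →), so it flips to \forall z.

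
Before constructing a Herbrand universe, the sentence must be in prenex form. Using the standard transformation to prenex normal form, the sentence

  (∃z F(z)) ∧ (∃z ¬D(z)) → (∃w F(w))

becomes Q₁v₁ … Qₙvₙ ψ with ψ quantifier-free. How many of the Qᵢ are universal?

Rewrite implications/biconditionals: A → B as ¬A ∨ B.
  ¬((∃z F(z)) ∧ (∃z ¬D(z))) ∨ (∃w F(w))
Push ¬ through the quantifiers and connectives to reach negation normal form:
  (∀z ¬F(z)) ∨ (∀z D(z)) ∨ (∃w F(w))
Give each quantifier a distinct variable: z↦w1.
  (∀z ¬F(z)) ∨ (∀w1 D(w1)) ∨ (∃w F(w))
Extract every quantifier outward, since the variables are now distinct and don't occur free across branches:
  ∀z ∀w1 ∃w (¬F(z) ∨ D(w1) ∨ F(w))
The prefix is ∀z ∀w1 ∃w: 2 universal, 1 existential.

2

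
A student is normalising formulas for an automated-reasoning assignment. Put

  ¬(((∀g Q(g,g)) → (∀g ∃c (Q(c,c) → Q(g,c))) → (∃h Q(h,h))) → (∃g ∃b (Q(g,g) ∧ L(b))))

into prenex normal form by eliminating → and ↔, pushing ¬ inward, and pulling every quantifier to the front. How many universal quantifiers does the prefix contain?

3

Eliminate → and ↔ using ¬ and ∨.
  ¬(¬(¬(∀g Q(g,g)) ∨ ¬(∀g ∃c (¬Q(c,c) ∨ Q(g,c))) ∨ (∃h Q(h,h))) ∨ (∃g ∃b (Q(g,g) ∧ L(b))))
Push ¬ through the quantifiers and connectives to reach negation normal form:
  ((∃g ¬Q(g,g)) ∨ (∃g ∀c (Q(c,c) ∧ ¬Q(g,c))) ∨ (∃h Q(h,h))) ∧ (∀g ∀b (¬Q(g,g) ∨ ¬L(b)))
Rename bound variables to avoid capture: g↦z1, g↦v1.
  ((∃g ¬Q(g,g)) ∨ (∃z1 ∀c (Q(c,c) ∧ ¬Q(z1,c))) ∨ (∃h Q(h,h))) ∧ (∀v1 ∀b (¬Q(v1,v1) ∨ ¬L(b)))
Extract every quantifier outward, since the variables are now distinct and don't occur free across branches:
  ∃g ∃z1 ∀c ∃h ∀v1 ∀b ((¬Q(g,g) ∨ Q(c,c) ∧ ¬Q(z1,c) ∨ Q(h,h)) ∧ (¬Q(v1,v1) ∨ ¬L(b)))
The prefix is ∃g ∃z1 ∀c ∃h ∀v1 ∀b: 3 universal, 3 existential.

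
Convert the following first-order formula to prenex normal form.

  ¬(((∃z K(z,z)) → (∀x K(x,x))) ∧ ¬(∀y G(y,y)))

∃z ∃x ∀y (K(z,z) ∧ ¬K(x,x) ∨ G(y,y))

Rewrite implications/biconditionals: A → B as ¬A ∨ B.
  ¬((¬(∃z K(z,z)) ∨ (∀x K(x,x))) ∧ ¬(∀y G(y,y)))
Push ¬ through the quantifiers and connectives to reach negation normal form:
  (∃z K(z,z)) ∧ (∃x ¬K(x,x)) ∨ (∀y G(y,y))
Finally move all quantifiers to the prefix:
  ∃z ∃x ∀y (K(z,z) ∧ ¬K(x,x) ∨ G(y,y))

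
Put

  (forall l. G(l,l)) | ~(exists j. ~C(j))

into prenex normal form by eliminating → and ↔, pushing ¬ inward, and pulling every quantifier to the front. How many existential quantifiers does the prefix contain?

0

Push ¬ through the quantifiers and connectives to reach negation normal form:
  (forall l. G(l,l)) | (forall j. C(j))
Extract every quantifier outward, since the variables are now distinct and don't occur free across branches:
  forall l. forall j. (G(l,l) | C(j))
The prefix is forall l forall j: 2 universal, 0 existential.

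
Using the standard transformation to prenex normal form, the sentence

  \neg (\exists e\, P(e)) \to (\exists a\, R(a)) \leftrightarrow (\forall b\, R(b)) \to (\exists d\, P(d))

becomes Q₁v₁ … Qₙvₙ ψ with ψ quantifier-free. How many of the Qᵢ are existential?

First replace A → B with ¬A ∨ B; A ↔ B as (¬A ∨ B) ∧ (¬B ∨ A).
  (\neg (\neg \neg (\exists e\, P(e)) \lor (\exists a\, R(a))) \lor \neg (\forall b\, R(b)) \lor (\exists d\, P(d))) \land (\neg (\neg (\forall b\, R(b)) \lor (\exists d\, P(d))) \lor \neg \neg (\exists e\, P(e)) \lor (\exists a\, R(a)))
Push ¬ through the quantifiers and connectives to reach negation normal form:
  ((\forall e\, \neg P(e)) \land (\forall a\, \neg R(a)) \lor (\exists b\, \neg R(b)) \lor (\exists d\, P(d))) \land ((\forall b\, R(b)) \land (\forall d\, \neg P(d)) \lor (\exists e\, P(e)) \lor (\exists a\, R(a)))
Rename bound variables to avoid capture: b↦r, d↦c, e↦v, a↦w.
  ((\forall e\, \neg P(e)) \land (\forall a\, \neg R(a)) \lor (\exists b\, \neg R(b)) \lor (\exists d\, P(d))) \land ((\forall r\, R(r)) \land (\forall c\, \neg P(c)) \lor (\exists v\, P(v)) \lor (\exists w\, R(w)))
Extract every quantifier outward, since the variables are now distinct and don't occur free across branches:
  \forall e\, \forall a\, \exists b\, \exists d\, \forall r\, \forall c\, \exists v\, \exists w\, ((\neg P(e) \land \neg R(a) \lor \neg R(b) \lor P(d)) \land (R(r) \land \neg P(c) \lor P(v) \lor R(w)))
The prefix is \forall e \forall a \exists b \exists d \forall r \forall c \exists v \exists w: 4 universal, 4 existential.

4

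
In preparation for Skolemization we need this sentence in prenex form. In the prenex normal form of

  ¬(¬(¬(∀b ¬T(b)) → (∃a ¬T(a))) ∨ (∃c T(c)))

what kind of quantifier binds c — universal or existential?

Rewrite implications/biconditionals: A → B as ¬A ∨ B.
  ¬(¬(¬¬(∀b ¬T(b)) ∨ (∃a ¬T(a))) ∨ (∃c T(c)))
Drive negations inward (¬∀x A ≡ ∃x ¬A, ¬∃x A ≡ ∀x ¬A, De Morgan for ∧/∨):
  ((∀b ¬T(b)) ∨ (∃a ¬T(a))) ∧ (∀c ¬T(c))
All bound variables are already distinct, so no renaming is needed.
Finally move all quantifiers to the prefix:
  ∀b ∃a ∀c ((¬T(b) ∨ ¬T(a)) ∧ ¬T(c))
The quantifier ∃c sits under an odd number of negations (counting the antecedent side of each →), so it flips to ∀c.

universal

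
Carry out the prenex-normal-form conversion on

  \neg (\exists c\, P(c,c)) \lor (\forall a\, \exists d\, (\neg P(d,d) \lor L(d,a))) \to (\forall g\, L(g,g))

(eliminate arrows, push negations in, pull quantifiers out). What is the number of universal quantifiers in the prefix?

2

Eliminate → and ↔ using ¬ and ∨.
  \neg (\neg (\exists c\, P(c,c)) \lor (\forall a\, \exists d\, (\neg P(d,d) \lor L(d,a)))) \lor (\forall g\, L(g,g))
Push ¬ through the quantifiers and connectives to reach negation normal form:
  (\exists c\, P(c,c)) \land (\exists a\, \forall d\, (P(d,d) \land \neg L(d,a))) \lor (\forall g\, L(g,g))
Extract every quantifier outward, since the variables are now distinct and don't occur free across branches:
  \exists c\, \exists a\, \forall d\, \forall g\, (P(c,c) \land P(d,d) \land \neg L(d,a) \lor L(g,g))
The prefix is \exists c \exists a \forall d \forall g: 2 universal, 2 existential.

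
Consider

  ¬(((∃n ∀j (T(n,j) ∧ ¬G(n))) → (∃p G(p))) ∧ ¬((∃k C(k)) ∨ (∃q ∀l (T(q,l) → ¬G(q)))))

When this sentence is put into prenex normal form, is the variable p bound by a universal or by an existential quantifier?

First replace A → B with ¬A ∨ B.
  ¬((¬(∃n ∀j (T(n,j) ∧ ¬G(n))) ∨ (∃p G(p))) ∧ ¬((∃k C(k)) ∨ (∃q ∀l (¬T(q,l) ∨ ¬G(q)))))
Drive negations inward (¬∀x A ≡ ∃x ¬A, ¬∃x A ≡ ∀x ¬A, De Morgan for ∧/∨):
  (∃n ∀j (T(n,j) ∧ ¬G(n))) ∧ (∀p ¬G(p)) ∨ (∃k C(k)) ∨ (∃q ∀l (¬T(q,l) ∨ ¬G(q)))
Finally move all quantifiers to the prefix:
  ∃n ∀j ∀p ∃k ∃q ∀l (T(n,j) ∧ ¬G(n) ∧ ¬G(p) ∨ C(k) ∨ ¬T(q,l) ∨ ¬G(q))
The quantifier ∃p sits under an odd number of negations (counting the antecedent side of each →), so it flips to ∀p.

universal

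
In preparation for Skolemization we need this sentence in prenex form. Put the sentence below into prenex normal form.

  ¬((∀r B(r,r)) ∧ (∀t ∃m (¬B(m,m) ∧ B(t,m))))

∃r ∃t ∀m (¬B(r,r) ∨ B(m,m) ∨ ¬B(t,m))

Move each ¬ inward, flipping quantifiers it crosses:
  (∃r ¬B(r,r)) ∨ (∃t ∀m (B(m,m) ∨ ¬B(t,m)))
Pull the quantifiers to the front (each side's bound variable is not free in the other side):
  ∃r ∃t ∀m (¬B(r,r) ∨ B(m,m) ∨ ¬B(t,m))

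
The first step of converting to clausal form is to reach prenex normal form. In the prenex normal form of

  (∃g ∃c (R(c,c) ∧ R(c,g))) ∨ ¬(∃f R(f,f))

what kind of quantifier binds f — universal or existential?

universal

Move each ¬ inward, flipping quantifiers it crosses:
  (∃g ∃c (R(c,c) ∧ R(c,g))) ∨ (∀f ¬R(f,f))
Finally move all quantifiers to the prefix:
  ∃g ∃c ∀f (R(c,c) ∧ R(c,g) ∨ ¬R(f,f))
The quantifier ∃f sits under an odd number of negations, so it flips to ∀f.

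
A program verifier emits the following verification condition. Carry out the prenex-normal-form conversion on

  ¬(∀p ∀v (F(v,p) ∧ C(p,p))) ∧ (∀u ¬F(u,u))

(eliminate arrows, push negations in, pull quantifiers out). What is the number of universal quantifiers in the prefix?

Move each ¬ inward, flipping quantifiers it crosses:
  (∃p ∃v (¬F(v,p) ∨ ¬C(p,p))) ∧ (∀u ¬F(u,u))
Extract every quantifier outward, since the variables are now distinct and don't occur free across branches:
  ∃p ∃v ∀u ((¬F(v,p) ∨ ¬C(p,p)) ∧ ¬F(u,u))
The prefix is ∃p ∃v ∀u: 1 universal, 2 existential.

1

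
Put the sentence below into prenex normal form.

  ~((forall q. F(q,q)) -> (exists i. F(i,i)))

Eliminate → and ↔ using ¬ and ∨.
  ~(~(forall q. F(q,q)) | (exists i. F(i,i)))
Move each ¬ inward, flipping quantifiers it crosses:
  (forall q. F(q,q)) & (forall i. ~F(i,i))
Finally move all quantifiers to the prefix:
  forall q. forall i. (F(q,q) & ~F(i,i))

forall q. forall i. (F(q,q) & ~F(i,i))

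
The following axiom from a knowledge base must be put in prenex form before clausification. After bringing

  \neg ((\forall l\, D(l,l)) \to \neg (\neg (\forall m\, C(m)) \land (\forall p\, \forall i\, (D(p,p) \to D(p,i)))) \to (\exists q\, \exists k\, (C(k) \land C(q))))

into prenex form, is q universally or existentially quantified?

Rewrite implications/biconditionals: A → B as ¬A ∨ B.
  \neg (\neg (\forall l\, D(l,l)) \lor \neg \neg (\neg (\forall m\, C(m)) \land (\forall p\, \forall i\, (\neg D(p,p) \lor D(p,i)))) \lor (\exists q\, \exists k\, (C(k) \land C(q))))
Move each ¬ inward, flipping quantifiers it crosses:
  (\forall l\, D(l,l)) \land ((\forall m\, C(m)) \lor (\exists p\, \exists i\, (D(p,p) \land \neg D(p,i)))) \land (\forall q\, \forall k\, (\neg C(k) \lor \neg C(q)))
Finally move all quantifiers to the prefix:
  \forall l\, \forall m\, \exists p\, \exists i\, \forall q\, \forall k\, (D(l,l) \land (C(m) \lor D(p,p) \land \neg D(p,i)) \land (\neg C(k) \lor \neg C(q)))
The quantifier \exists q sits under an odd number of negations (counting the antecedent side of each →), so it flips to \forall q.

universal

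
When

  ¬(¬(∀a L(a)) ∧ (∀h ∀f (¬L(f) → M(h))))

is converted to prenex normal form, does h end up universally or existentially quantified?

existential

Rewrite implications/biconditionals: A → B as ¬A ∨ B.
  ¬(¬(∀a L(a)) ∧ (∀h ∀f (¬¬L(f) ∨ M(h))))
Drive negations inward (¬∀x A ≡ ∃x ¬A, ¬∃x A ≡ ∀x ¬A, De Morgan for ∧/∨):
  (∀a L(a)) ∨ (∃h ∃f (¬L(f) ∧ ¬M(h)))
All bound variables are already distinct, so no renaming is needed.
Extract every quantifier outward, since the variables are now distinct and don't occur free across branches:
  ∀a ∃h ∃f (L(a) ∨ ¬L(f) ∧ ¬M(h))
The quantifier ∀h sits under an odd number of negations (counting the antecedent side of each →), so it flips to ∃h.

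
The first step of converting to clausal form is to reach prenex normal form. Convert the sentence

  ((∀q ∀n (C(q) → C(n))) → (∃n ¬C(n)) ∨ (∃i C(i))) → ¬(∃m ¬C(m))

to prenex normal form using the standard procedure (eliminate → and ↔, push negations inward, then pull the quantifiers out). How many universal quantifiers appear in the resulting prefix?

First replace A → B with ¬A ∨ B.
  ¬(¬(∀q ∀n (¬C(q) ∨ C(n))) ∨ (∃n ¬C(n)) ∨ (∃i C(i))) ∨ ¬(∃m ¬C(m))
Push ¬ through the quantifiers and connectives to reach negation normal form:
  (∀q ∀n (¬C(q) ∨ C(n))) ∧ (∀n C(n)) ∧ (∀i ¬C(i)) ∨ (∀m C(m))
Rename bound variables to avoid capture: n↦p.
  (∀q ∀n (¬C(q) ∨ C(n))) ∧ (∀p C(p)) ∧ (∀i ¬C(i)) ∨ (∀m C(m))
Pull the quantifiers to the front (each side's bound variable is not free in the other side):
  ∀q ∀n ∀p ∀i ∀m ((¬C(q) ∨ C(n)) ∧ C(p) ∧ ¬C(i) ∨ C(m))
The prefix is ∀q ∀n ∀p ∀i ∀m: 5 universal, 0 existential.

5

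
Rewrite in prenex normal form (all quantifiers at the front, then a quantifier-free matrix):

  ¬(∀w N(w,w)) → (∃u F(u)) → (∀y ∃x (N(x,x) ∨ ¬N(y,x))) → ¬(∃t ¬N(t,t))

Rewrite implications/biconditionals: A → B as ¬A ∨ B.
  ¬¬(∀w N(w,w)) ∨ ¬(∃u F(u)) ∨ ¬(∀y ∃x (N(x,x) ∨ ¬N(y,x))) ∨ ¬(∃t ¬N(t,t))
Push ¬ through the quantifiers and connectives to reach negation normal form:
  (∀w N(w,w)) ∨ (∀u ¬F(u)) ∨ (∃y ∀x (¬N(x,x) ∧ N(y,x))) ∨ (∀t N(t,t))
All bound variables are already distinct, so no renaming is needed.
Pull the quantifiers to the front (each side's bound variable is not free in the other side):
  ∀w ∀u ∃y ∀x ∀t (N(w,w) ∨ ¬F(u) ∨ ¬N(x,x) ∧ N(y,x) ∨ N(t,t))

∀w ∀u ∃y ∀x ∀t (N(w,w) ∨ ¬F(u) ∨ ¬N(x,x) ∧ N(y,x) ∨ N(t,t))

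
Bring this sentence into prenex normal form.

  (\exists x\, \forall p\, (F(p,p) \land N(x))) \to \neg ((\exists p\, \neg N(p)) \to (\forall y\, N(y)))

Eliminate → and ↔ using ¬ and ∨.
  \neg (\exists x\, \forall p\, (F(p,p) \land N(x))) \lor \neg (\neg (\exists p\, \neg N(p)) \lor (\forall y\, N(y)))
Push ¬ through the quantifiers and connectives to reach negation normal form:
  (\forall x\, \exists p\, (\neg F(p,p) \lor \neg N(x))) \lor (\exists p\, \neg N(p)) \land (\exists y\, \neg N(y))
Give each quantifier a distinct variable: p↦w.
  (\forall x\, \exists p\, (\neg F(p,p) \lor \neg N(x))) \lor (\exists w\, \neg N(w)) \land (\exists y\, \neg N(y))
Finally move all quantifiers to the prefix:
  \forall x\, \exists p\, \exists w\, \exists y\, (\neg F(p,p) \lor \neg N(x) \lor \neg N(w) \land \neg N(y))

\forall x\, \exists p\, \exists w\, \exists y\, (\neg F(p,p) \lor \neg N(x) \lor \neg N(w) \land \neg N(y))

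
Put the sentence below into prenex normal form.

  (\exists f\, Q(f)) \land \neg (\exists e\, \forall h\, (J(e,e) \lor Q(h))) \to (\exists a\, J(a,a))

\forall f\, \exists e\, \forall h\, \exists a\, (\neg Q(f) \lor J(e,e) \lor Q(h) \lor J(a,a))

Eliminate → and ↔ using ¬ and ∨.
  \neg ((\exists f\, Q(f)) \land \neg (\exists e\, \forall h\, (J(e,e) \lor Q(h)))) \lor (\exists a\, J(a,a))
Push ¬ through the quantifiers and connectives to reach negation normal form:
  (\forall f\, \neg Q(f)) \lor (\exists e\, \forall h\, (J(e,e) \lor Q(h))) \lor (\exists a\, J(a,a))
Pull the quantifiers to the front (each side's bound variable is not free in the other side):
  \forall f\, \exists e\, \forall h\, \exists a\, (\neg Q(f) \lor J(e,e) \lor Q(h) \lor J(a,a))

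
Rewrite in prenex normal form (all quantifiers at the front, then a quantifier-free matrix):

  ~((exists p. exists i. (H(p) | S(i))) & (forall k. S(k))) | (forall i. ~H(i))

Push ¬ through the quantifiers and connectives to reach negation normal form:
  (forall p. forall i. (~H(p) & ~S(i))) | (exists k. ~S(k)) | (forall i. ~H(i))
Give each quantifier a distinct variable: i↦z1.
  (forall p. forall i. (~H(p) & ~S(i))) | (exists k. ~S(k)) | (forall z1. ~H(z1))
Pull the quantifiers to the front (each side's bound variable is not free in the other side):
  forall p. forall i. exists k. forall z1. (~H(p) & ~S(i) | ~S(k) | ~H(z1))

forall p. forall i. exists k. forall z1. (~H(p) & ~S(i) | ~S(k) | ~H(z1))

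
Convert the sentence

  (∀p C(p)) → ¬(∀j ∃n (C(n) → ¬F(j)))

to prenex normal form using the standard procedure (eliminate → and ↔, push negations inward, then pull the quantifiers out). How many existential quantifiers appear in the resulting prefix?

2

First replace A → B with ¬A ∨ B.
  ¬(∀p C(p)) ∨ ¬(∀j ∃n (¬C(n) ∨ ¬F(j)))
Drive negations inward (¬∀x A ≡ ∃x ¬A, ¬∃x A ≡ ∀x ¬A, De Morgan for ∧/∨):
  (∃p ¬C(p)) ∨ (∃j ∀n (C(n) ∧ F(j)))
Pull the quantifiers to the front (each side's bound variable is not free in the other side):
  ∃p ∃j ∀n (¬C(p) ∨ C(n) ∧ F(j))
The prefix is ∃p ∃j ∀n: 1 universal, 2 existential.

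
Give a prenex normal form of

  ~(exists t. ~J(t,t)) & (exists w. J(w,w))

forall t. exists w. (J(t,t) & J(w,w))

Move each ¬ inward, flipping quantifiers it crosses:
  (forall t. J(t,t)) & (exists w. J(w,w))
All bound variables are already distinct, so no renaming is needed.
Extract every quantifier outward, since the variables are now distinct and don't occur free across branches:
  forall t. exists w. (J(t,t) & J(w,w))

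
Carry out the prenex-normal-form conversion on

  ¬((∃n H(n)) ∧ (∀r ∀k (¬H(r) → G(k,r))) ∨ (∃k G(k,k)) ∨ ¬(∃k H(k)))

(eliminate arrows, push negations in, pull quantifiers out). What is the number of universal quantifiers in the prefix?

First replace A → B with ¬A ∨ B.
  ¬((∃n H(n)) ∧ (∀r ∀k (¬¬H(r) ∨ G(k,r))) ∨ (∃k G(k,k)) ∨ ¬(∃k H(k)))
Drive negations inward (¬∀x A ≡ ∃x ¬A, ¬∃x A ≡ ∀x ¬A, De Morgan for ∧/∨):
  ((∀n ¬H(n)) ∨ (∃r ∃k (¬H(r) ∧ ¬G(k,r)))) ∧ (∀k ¬G(k,k)) ∧ (∃k H(k))
Give each quantifier a distinct variable: k↦x1, k↦z.
  ((∀n ¬H(n)) ∨ (∃r ∃k (¬H(r) ∧ ¬G(k,r)))) ∧ (∀x1 ¬G(x1,x1)) ∧ (∃z H(z))
Pull the quantifiers to the front (each side's bound variable is not free in the other side):
  ∀n ∃r ∃k ∀x1 ∃z ((¬H(n) ∨ ¬H(r) ∧ ¬G(k,r)) ∧ ¬G(x1,x1) ∧ H(z))
The prefix is ∀n ∃r ∃k ∀x1 ∃z: 2 universal, 3 existential.

2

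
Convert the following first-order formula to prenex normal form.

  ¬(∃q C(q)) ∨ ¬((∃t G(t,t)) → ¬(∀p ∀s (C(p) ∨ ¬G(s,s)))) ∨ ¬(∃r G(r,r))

First replace A → B with ¬A ∨ B.
  ¬(∃q C(q)) ∨ ¬(¬(∃t G(t,t)) ∨ ¬(∀p ∀s (C(p) ∨ ¬G(s,s)))) ∨ ¬(∃r G(r,r))
Push ¬ through the quantifiers and connectives to reach negation normal form:
  (∀q ¬C(q)) ∨ (∃t G(t,t)) ∧ (∀p ∀s (C(p) ∨ ¬G(s,s))) ∨ (∀r ¬G(r,r))
All bound variables are already distinct, so no renaming is needed.
Extract every quantifier outward, since the variables are now distinct and don't occur free across branches:
  ∀q ∃t ∀p ∀s ∀r (¬C(q) ∨ G(t,t) ∧ (C(p) ∨ ¬G(s,s)) ∨ ¬G(r,r))

∀q ∃t ∀p ∀s ∀r (¬C(q) ∨ G(t,t) ∧ (C(p) ∨ ¬G(s,s)) ∨ ¬G(r,r))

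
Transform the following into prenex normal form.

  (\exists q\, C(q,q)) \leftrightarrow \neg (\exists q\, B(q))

\forall q\, \forall w\, \exists r\, \exists s\, ((\neg C(q,q) \lor \neg B(w)) \land (B(r) \lor C(s,s)))

Rewrite implications/biconditionals: A → B as ¬A ∨ B; A ↔ B as (¬A ∨ B) ∧ (¬B ∨ A).
  (\neg (\exists q\, C(q,q)) \lor \neg (\exists q\, B(q))) \land (\neg \neg (\exists q\, B(q)) \lor (\exists q\, C(q,q)))
Drive negations inward (¬∀x A ≡ ∃x ¬A, ¬∃x A ≡ ∀x ¬A, De Morgan for ∧/∨):
  ((\forall q\, \neg C(q,q)) \lor (\forall q\, \neg B(q))) \land ((\exists q\, B(q)) \lor (\exists q\, C(q,q)))
Standardize variables apart so no two quantifiers bind the same name: q↦w, q↦r, q↦s.
  ((\forall q\, \neg C(q,q)) \lor (\forall w\, \neg B(w))) \land ((\exists r\, B(r)) \lor (\exists s\, C(s,s)))
Pull the quantifiers to the front (each side's bound variable is not free in the other side):
  \forall q\, \forall w\, \exists r\, \exists s\, ((\neg C(q,q) \lor \neg B(w)) \land (B(r) \lor C(s,s)))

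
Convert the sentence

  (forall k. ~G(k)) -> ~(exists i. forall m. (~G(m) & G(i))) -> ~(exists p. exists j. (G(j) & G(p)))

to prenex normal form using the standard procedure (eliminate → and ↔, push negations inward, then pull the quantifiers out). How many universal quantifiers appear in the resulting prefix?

3

Eliminate → and ↔ using ¬ and ∨.
  ~(forall k. ~G(k)) | ~~(exists i. forall m. (~G(m) & G(i))) | ~(exists p. exists j. (G(j) & G(p)))
Move each ¬ inward, flipping quantifiers it crosses:
  (exists k. G(k)) | (exists i. forall m. (~G(m) & G(i))) | (forall p. forall j. (~G(j) | ~G(p)))
Finally move all quantifiers to the prefix:
  exists k. exists i. forall m. forall p. forall j. (G(k) | ~G(m) & G(i) | ~G(j) | ~G(p))
The prefix is exists k exists i forall m forall p forall j: 3 universal, 2 existential.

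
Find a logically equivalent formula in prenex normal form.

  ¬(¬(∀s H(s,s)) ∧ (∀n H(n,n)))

Move each ¬ inward, flipping quantifiers it crosses:
  (∀s H(s,s)) ∨ (∃n ¬H(n,n))
Extract every quantifier outward, since the variables are now distinct and don't occur free across branches:
  ∀s ∃n (H(s,s) ∨ ¬H(n,n))

∀s ∃n (H(s,s) ∨ ¬H(n,n))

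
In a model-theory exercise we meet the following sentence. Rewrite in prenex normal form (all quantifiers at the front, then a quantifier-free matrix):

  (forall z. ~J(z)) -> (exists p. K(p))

First replace A → B with ¬A ∨ B.
  ~(forall z. ~J(z)) | (exists p. K(p))
Drive negations inward (¬∀x A ≡ ∃x ¬A, ¬∃x A ≡ ∀x ¬A, De Morgan for ∧/∨):
  (exists z. J(z)) | (exists p. K(p))
Pull the quantifiers to the front (each side's bound variable is not free in the other side):
  exists z. exists p. (J(z) | K(p))

exists z. exists p. (J(z) | K(p))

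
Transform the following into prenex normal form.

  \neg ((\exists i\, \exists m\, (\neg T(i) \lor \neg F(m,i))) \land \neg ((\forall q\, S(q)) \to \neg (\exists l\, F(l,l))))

First replace A → B with ¬A ∨ B.
  \neg ((\exists i\, \exists m\, (\neg T(i) \lor \neg F(m,i))) \land \neg (\neg (\forall q\, S(q)) \lor \neg (\exists l\, F(l,l))))
Move each ¬ inward, flipping quantifiers it crosses:
  (\forall i\, \forall m\, (T(i) \land F(m,i))) \lor (\exists q\, \neg S(q)) \lor (\forall l\, \neg F(l,l))
All bound variables are already distinct, so no renaming is needed.
Pull the quantifiers to the front (each side's bound variable is not free in the other side):
  \forall i\, \forall m\, \exists q\, \forall l\, (T(i) \land F(m,i) \lor \neg S(q) \lor \neg F(l,l))

\forall i\, \forall m\, \exists q\, \forall l\, (T(i) \land F(m,i) \lor \neg S(q) \lor \neg F(l,l))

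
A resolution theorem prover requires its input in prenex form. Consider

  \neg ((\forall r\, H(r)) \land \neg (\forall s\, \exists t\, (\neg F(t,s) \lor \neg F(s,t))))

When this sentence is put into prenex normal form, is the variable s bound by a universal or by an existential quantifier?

universal

Push ¬ through the quantifiers and connectives to reach negation normal form:
  (\exists r\, \neg H(r)) \lor (\forall s\, \exists t\, (\neg F(t,s) \lor \neg F(s,t)))
All bound variables are already distinct, so no renaming is needed.
Pull the quantifiers to the front (each side's bound variable is not free in the other side):
  \exists r\, \forall s\, \exists t\, (\neg H(r) \lor \neg F(t,s) \lor \neg F(s,t))
The quantifier \forall s sits under an even number of negations, so it remains universal.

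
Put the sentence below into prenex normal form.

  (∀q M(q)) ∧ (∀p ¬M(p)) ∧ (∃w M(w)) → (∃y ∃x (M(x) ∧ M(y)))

First replace A → B with ¬A ∨ B.
  ¬((∀q M(q)) ∧ (∀p ¬M(p)) ∧ (∃w M(w))) ∨ (∃y ∃x (M(x) ∧ M(y)))
Move each ¬ inward, flipping quantifiers it crosses:
  (∃q ¬M(q)) ∨ (∃p M(p)) ∨ (∀w ¬M(w)) ∨ (∃y ∃x (M(x) ∧ M(y)))
All bound variables are already distinct, so no renaming is needed.
Extract every quantifier outward, since the variables are now distinct and don't occur free across branches:
  ∃q ∃p ∀w ∃y ∃x (¬M(q) ∨ M(p) ∨ ¬M(w) ∨ M(x) ∧ M(y))

∃q ∃p ∀w ∃y ∃x (¬M(q) ∨ M(p) ∨ ¬M(w) ∨ M(x) ∧ M(y))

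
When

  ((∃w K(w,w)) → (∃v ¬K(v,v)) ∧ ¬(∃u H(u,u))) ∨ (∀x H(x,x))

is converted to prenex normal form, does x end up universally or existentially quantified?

universal

Rewrite implications/biconditionals: A → B as ¬A ∨ B.
  ¬(∃w K(w,w)) ∨ (∃v ¬K(v,v)) ∧ ¬(∃u H(u,u)) ∨ (∀x H(x,x))
Drive negations inward (¬∀x A ≡ ∃x ¬A, ¬∃x A ≡ ∀x ¬A, De Morgan for ∧/∨):
  (∀w ¬K(w,w)) ∨ (∃v ¬K(v,v)) ∧ (∀u ¬H(u,u)) ∨ (∀x H(x,x))
Pull the quantifiers to the front (each side's bound variable is not free in the other side):
  ∀w ∃v ∀u ∀x (¬K(w,w) ∨ ¬K(v,v) ∧ ¬H(u,u) ∨ H(x,x))
The quantifier ∀x sits under an even number of negations (counting the antecedent side of each →), so it remains universal.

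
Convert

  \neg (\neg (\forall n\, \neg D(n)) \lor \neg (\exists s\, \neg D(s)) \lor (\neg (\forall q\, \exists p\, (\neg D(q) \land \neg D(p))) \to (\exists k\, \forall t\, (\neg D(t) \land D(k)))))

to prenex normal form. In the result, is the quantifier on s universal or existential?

Eliminate → and ↔ using ¬ and ∨.
  \neg (\neg (\forall n\, \neg D(n)) \lor \neg (\exists s\, \neg D(s)) \lor \neg \neg (\forall q\, \exists p\, (\neg D(q) \land \neg D(p))) \lor (\exists k\, \forall t\, (\neg D(t) \land D(k))))
Push ¬ through the quantifiers and connectives to reach negation normal form:
  (\forall n\, \neg D(n)) \land (\exists s\, \neg D(s)) \land (\exists q\, \forall p\, (D(q) \lor D(p))) \land (\forall k\, \exists t\, (D(t) \lor \neg D(k)))
All bound variables are already distinct, so no renaming is needed.
Pull the quantifiers to the front (each side's bound variable is not free in the other side):
  \forall n\, \exists s\, \exists q\, \forall p\, \forall k\, \exists t\, (\neg D(n) \land \neg D(s) \land (D(q) \lor D(p)) \land (D(t) \lor \neg D(k)))
The quantifier \exists s sits under an even number of negations (counting the antecedent side of each →), so it remains existential.

existential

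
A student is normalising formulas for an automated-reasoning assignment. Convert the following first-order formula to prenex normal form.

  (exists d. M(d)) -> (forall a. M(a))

forall d. forall a. (~M(d) | M(a))

Eliminate → and ↔ using ¬ and ∨.
  ~(exists d. M(d)) | (forall a. M(a))
Move each ¬ inward, flipping quantifiers it crosses:
  (forall d. ~M(d)) | (forall a. M(a))
Finally move all quantifiers to the prefix:
  forall d. forall a. (~M(d) | M(a))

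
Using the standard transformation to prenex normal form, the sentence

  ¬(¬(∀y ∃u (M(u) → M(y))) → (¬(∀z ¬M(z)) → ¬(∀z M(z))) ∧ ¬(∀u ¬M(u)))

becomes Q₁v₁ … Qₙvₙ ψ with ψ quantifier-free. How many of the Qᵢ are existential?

2

Eliminate → and ↔ using ¬ and ∨.
  ¬(¬¬(∀y ∃u (¬M(u) ∨ M(y))) ∨ (¬¬(∀z ¬M(z)) ∨ ¬(∀z M(z))) ∧ ¬(∀u ¬M(u)))
Move each ¬ inward, flipping quantifiers it crosses:
  (∃y ∀u (M(u) ∧ ¬M(y))) ∧ ((∃z M(z)) ∧ (∀z M(z)) ∨ (∀u ¬M(u)))
Rename bound variables to avoid capture: z↦u1, u↦w1.
  (∃y ∀u (M(u) ∧ ¬M(y))) ∧ ((∃z M(z)) ∧ (∀u1 M(u1)) ∨ (∀w1 ¬M(w1)))
Pull the quantifiers to the front (each side's bound variable is not free in the other side):
  ∃y ∀u ∃z ∀u1 ∀w1 (M(u) ∧ ¬M(y) ∧ (M(z) ∧ M(u1) ∨ ¬M(w1)))
The prefix is ∃y ∀u ∃z ∀u1 ∀w1: 3 universal, 2 existential.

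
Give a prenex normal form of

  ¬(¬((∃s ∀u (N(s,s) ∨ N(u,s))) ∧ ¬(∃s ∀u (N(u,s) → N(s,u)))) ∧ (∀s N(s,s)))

∃s ∀u ∀b ∃x1 ∃w ((N(s,s) ∨ N(u,s)) ∧ N(x1,b) ∧ ¬N(b,x1) ∨ ¬N(w,w))

Rewrite implications/biconditionals: A → B as ¬A ∨ B.
  ¬(¬((∃s ∀u (N(s,s) ∨ N(u,s))) ∧ ¬(∃s ∀u (¬N(u,s) ∨ N(s,u)))) ∧ (∀s N(s,s)))
Push ¬ through the quantifiers and connectives to reach negation normal form:
  (∃s ∀u (N(s,s) ∨ N(u,s))) ∧ (∀s ∃u (N(u,s) ∧ ¬N(s,u))) ∨ (∃s ¬N(s,s))
Give each quantifier a distinct variable: s↦b, u↦x1, s↦w.
  (∃s ∀u (N(s,s) ∨ N(u,s))) ∧ (∀b ∃x1 (N(x1,b) ∧ ¬N(b,x1))) ∨ (∃w ¬N(w,w))
Extract every quantifier outward, since the variables are now distinct and don't occur free across branches:
  ∃s ∀u ∀b ∃x1 ∃w ((N(s,s) ∨ N(u,s)) ∧ N(x1,b) ∧ ¬N(b,x1) ∨ ¬N(w,w))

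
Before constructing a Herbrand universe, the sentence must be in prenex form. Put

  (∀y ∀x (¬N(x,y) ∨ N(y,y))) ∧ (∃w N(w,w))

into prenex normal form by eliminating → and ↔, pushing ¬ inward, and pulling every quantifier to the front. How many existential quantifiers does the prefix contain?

All bound variables are already distinct, so no renaming is needed.
Finally move all quantifiers to the prefix:
  ∀y ∀x ∃w ((¬N(x,y) ∨ N(y,y)) ∧ N(w,w))
The prefix is ∀y ∀x ∃w: 2 universal, 1 existential.

1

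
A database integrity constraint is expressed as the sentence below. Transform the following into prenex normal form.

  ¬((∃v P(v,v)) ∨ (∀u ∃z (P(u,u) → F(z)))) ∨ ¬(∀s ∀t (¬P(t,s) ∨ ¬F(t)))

∀v ∃u ∀z ∃s ∃t (¬P(v,v) ∧ P(u,u) ∧ ¬F(z) ∨ P(t,s) ∧ F(t))

First replace A → B with ¬A ∨ B.
  ¬((∃v P(v,v)) ∨ (∀u ∃z (¬P(u,u) ∨ F(z)))) ∨ ¬(∀s ∀t (¬P(t,s) ∨ ¬F(t)))
Push ¬ through the quantifiers and connectives to reach negation normal form:
  (∀v ¬P(v,v)) ∧ (∃u ∀z (P(u,u) ∧ ¬F(z))) ∨ (∃s ∃t (P(t,s) ∧ F(t)))
Pull the quantifiers to the front (each side's bound variable is not free in the other side):
  ∀v ∃u ∀z ∃s ∃t (¬P(v,v) ∧ P(u,u) ∧ ¬F(z) ∨ P(t,s) ∧ F(t))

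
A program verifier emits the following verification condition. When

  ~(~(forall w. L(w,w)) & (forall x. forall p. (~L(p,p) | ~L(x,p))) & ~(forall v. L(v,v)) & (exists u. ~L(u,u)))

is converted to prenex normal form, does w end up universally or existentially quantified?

Push ¬ through the quantifiers and connectives to reach negation normal form:
  (forall w. L(w,w)) | (exists x. exists p. (L(p,p) & L(x,p))) | (forall v. L(v,v)) | (forall u. L(u,u))
Extract every quantifier outward, since the variables are now distinct and don't occur free across branches:
  forall w. exists x. exists p. forall v. forall u. (L(w,w) | L(p,p) & L(x,p) | L(v,v) | L(u,u))
The quantifier forall w sits under an even number of negations, so it remains universal.

universal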